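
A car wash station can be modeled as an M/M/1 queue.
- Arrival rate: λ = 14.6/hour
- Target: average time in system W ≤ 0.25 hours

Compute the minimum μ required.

For M/M/1: W = 1/(μ-λ)
Need W ≤ 0.25, so 1/(μ-λ) ≤ 0.25
μ - λ ≥ 1/0.25 = 4.0000
μ ≥ 14.6 + 4.0000 = 18.6000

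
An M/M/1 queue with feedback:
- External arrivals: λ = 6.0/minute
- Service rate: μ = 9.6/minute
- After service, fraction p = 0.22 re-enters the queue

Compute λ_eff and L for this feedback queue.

Effective arrival rate: λ_eff = λ/(1-p) = 6.0/(1-0.22) = 6.0/0.78 = 7.69231
ρ = λ_eff/μ = 7.69231/9.6 = 0.801282
L = ρ/(1-ρ) = 0.801282/(1-0.801282) = 4.0323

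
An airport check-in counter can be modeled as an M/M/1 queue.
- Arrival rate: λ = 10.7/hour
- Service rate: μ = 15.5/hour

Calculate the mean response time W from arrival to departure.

First, compute utilization: ρ = λ/μ = 10.7/15.5 = 0.6903
For M/M/1: W = 1/(μ-λ)
W = 1/(15.5-10.7) = 1/4.80
W = 0.2083 hours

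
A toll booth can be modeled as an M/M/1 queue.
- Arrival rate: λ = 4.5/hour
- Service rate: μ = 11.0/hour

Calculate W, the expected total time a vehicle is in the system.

First, compute utilization: ρ = λ/μ = 4.5/11.0 = 0.4091
For M/M/1: W = 1/(μ-λ)
W = 1/(11.0-4.5) = 1/6.50
W = 0.1538 hours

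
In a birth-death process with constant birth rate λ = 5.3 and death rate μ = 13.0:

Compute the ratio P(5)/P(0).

For constant rates: P(n)/P(0) = (λ/μ)^n
P(5)/P(0) = (5.3/13.0)^5 = 0.4077^5 = 0.01126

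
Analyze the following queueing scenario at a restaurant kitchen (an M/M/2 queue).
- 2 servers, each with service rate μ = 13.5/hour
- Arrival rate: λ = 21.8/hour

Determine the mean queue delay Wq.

Traffic intensity: ρ = λ/(cμ) = 21.8/(2×13.5) = 0.8074
Since ρ = 0.8074 < 1, system is stable.
Offered load a = λ/μ = cρ = 21.8/13.5 = 1.6148
P₀ = [ Σₙ₌₀^1 aⁿ/n! + a^2/(2!(1-ρ)) ]⁻¹
Σ = a^0/0! + a^1/1! = 1.0000 + 1.6148 = 2.6148
a^2/(2!(1-ρ)) = 2.6076/(2 × 0.19259) = 6.7698
P₀ = 1/(2.6148 + 6.7698) = 0.1066
Lq = P₀·a^2·ρ / (2!(1-ρ)²) = 0.106557 × 2.60763 × 0.807407 / (2 × 0.0370919) = 3.0242
Wq = Lq/λ = 3.0242/21.8 = 0.1387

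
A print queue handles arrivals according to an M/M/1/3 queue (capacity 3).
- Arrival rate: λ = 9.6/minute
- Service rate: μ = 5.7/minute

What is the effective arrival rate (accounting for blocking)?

ρ = λ/μ = 9.6/5.7 = 1.68421
P₀ = (1-ρ)/(1-ρ^(K+1)) = (1-1.68421)/(1-1.68421^4) = -0.6842/-7.0461 = 0.09710
P_K = P₀×ρ^K = 0.09710 × 1.68421^3 = 0.09710 × 4.7774 = 0.4639
λ_eff = λ(1-P_K) = 9.6 × (1 - 0.46391) = 9.6 × 0.53609 = 5.1465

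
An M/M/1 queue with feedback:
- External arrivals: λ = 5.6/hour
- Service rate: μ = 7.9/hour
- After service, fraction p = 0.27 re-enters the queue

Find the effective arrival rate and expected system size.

Effective arrival rate: λ_eff = λ/(1-p) = 5.6/(1-0.27) = 5.6/0.73 = 7.6712329
ρ = λ_eff/μ = 7.6712329/7.9 = 0.9710421
L = ρ/(1-ρ) = 0.9710421/(1-0.9710421) = 33.5329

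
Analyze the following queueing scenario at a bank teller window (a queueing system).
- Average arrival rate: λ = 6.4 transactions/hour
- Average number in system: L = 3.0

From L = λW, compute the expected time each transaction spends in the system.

Little's Law: L = λW, so W = L/λ
W = 3.0/6.4 = 0.4688 hours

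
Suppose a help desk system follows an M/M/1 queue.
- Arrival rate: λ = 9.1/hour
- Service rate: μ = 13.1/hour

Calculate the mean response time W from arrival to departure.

First, compute utilization: ρ = λ/μ = 9.1/13.1 = 0.6947
For M/M/1: W = 1/(μ-λ)
W = 1/(13.1-9.1) = 1/4.00
W = 0.2500 hours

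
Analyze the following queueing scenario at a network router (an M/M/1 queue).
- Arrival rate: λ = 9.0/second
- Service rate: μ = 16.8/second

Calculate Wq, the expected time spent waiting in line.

First, compute utilization: ρ = λ/μ = 9.0/16.8 = 0.5357
For M/M/1: Wq = λ/(μ(μ-λ))
Wq = 9.0/(16.8 × (16.8-9.0))
Wq = 9.0/(16.8 × 7.80)
Wq = 0.06868 seconds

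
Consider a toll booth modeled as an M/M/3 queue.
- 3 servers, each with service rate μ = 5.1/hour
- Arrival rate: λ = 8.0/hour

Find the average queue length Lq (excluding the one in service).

Traffic intensity: ρ = λ/(cμ) = 8.0/(3×5.1) = 0.5229
Since ρ = 0.5229 < 1, system is stable.
Offered load a = λ/μ = cρ = 8.0/5.1 = 1.5686
P₀ = [ Σₙ₌₀^2 aⁿ/n! + a^3/(3!(1-ρ)) ]⁻¹
Σ = a^0/0! + a^1/1! + a^2/2! = 1.0000 + 1.5686 + 1.2303 = 3.7989
a^3/(3!(1-ρ)) = 3.8598/(6 × 0.47712) = 1.3483
P₀ = 1/(3.7989 + 1.3483) = 0.1943
Lq = P₀·a^3·ρ / (3!(1-ρ)²) = 0.19428 × 3.8598 × 0.52288 / (6 × 0.22765) = 0.2871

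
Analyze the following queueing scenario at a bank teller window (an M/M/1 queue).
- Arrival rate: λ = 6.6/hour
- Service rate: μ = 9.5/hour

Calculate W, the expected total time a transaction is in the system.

First, compute utilization: ρ = λ/μ = 6.6/9.5 = 0.6947
For M/M/1: W = 1/(μ-λ)
W = 1/(9.5-6.6) = 1/2.90
W = 0.3448 hours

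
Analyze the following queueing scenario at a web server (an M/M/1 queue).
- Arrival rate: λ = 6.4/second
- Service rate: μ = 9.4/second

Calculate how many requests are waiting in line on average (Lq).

ρ = λ/μ = 6.4/9.4 = 0.6809
For M/M/1: Lq = λ²/(μ(μ-λ))
Lq = 40.96/(9.4 × 3.00)
Lq = 1.4525 requests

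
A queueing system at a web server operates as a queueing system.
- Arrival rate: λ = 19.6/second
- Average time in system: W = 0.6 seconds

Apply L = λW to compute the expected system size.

Little's Law: L = λW
L = 19.6 × 0.6 = 11.7600 requests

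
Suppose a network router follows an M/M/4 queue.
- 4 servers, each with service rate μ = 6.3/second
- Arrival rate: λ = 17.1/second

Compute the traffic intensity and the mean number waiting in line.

Traffic intensity: ρ = λ/(cμ) = 17.1/(4×6.3) = 0.6786
Since ρ = 0.6786 < 1, system is stable.
Offered load a = λ/μ = cρ = 17.1/6.3 = 2.7143
P₀ = [ Σₙ₌₀^3 aⁿ/n! + a^4/(4!(1-ρ)) ]⁻¹
Σ = a^0/0! + a^1/1! + a^2/2! + a^3/3! = 1.0000 + 2.7143 + 3.6837 + 3.3328 = 10.7308
a^4/(4!(1-ρ)) = 54.2778/(24 × 0.32143) = 7.0360
P₀ = 1/(10.7308 + 7.0360) = 0.05628
Lq = P₀·a^4·ρ / (4!(1-ρ)²) = 0.056285 × 54.2778 × 0.67857 / (24 × 0.10332) = 0.8360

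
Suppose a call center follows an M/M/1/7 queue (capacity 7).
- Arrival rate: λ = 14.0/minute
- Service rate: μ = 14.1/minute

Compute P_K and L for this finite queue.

ρ = λ/μ = 14.0/14.1 = 0.9929
P₀ = (1-ρ)/(1-ρ^(K+1)) = (1-0.9929)/(1-0.9929^8) = 0.007100/0.05541 = 0.1281
P_K = P₀×ρ^K = 0.1281 × 0.9929^7 = 0.1281 × 0.9513 = 0.1219
Blocking probability P_7 = 0.1219 (12.19%)
L = ρ[1 - (K+1)ρ^K + Kρ^(K+1)] / [(1-ρ)(1-ρ^(K+1))]
L = 0.9929 × (1 - 8×0.95134617 + 7×0.94459161) / ((1 - 0.9929) × (1 - 0.94459161)) = 3.4626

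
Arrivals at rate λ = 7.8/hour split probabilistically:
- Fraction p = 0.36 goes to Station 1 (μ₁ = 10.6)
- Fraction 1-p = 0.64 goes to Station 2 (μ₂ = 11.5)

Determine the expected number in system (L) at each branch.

Effective rates: λ₁ = 7.8×0.36 = 2.808, λ₂ = 7.8×0.64 = 4.992
Station 1: ρ₁ = 2.808/10.6 = 0.2649, L₁ = ρ₁/(1-ρ₁) = 0.2649/(1-0.2649) = 0.3604
Station 2: ρ₂ = 4.992/11.5 = 0.4341, L₂ = ρ₂/(1-ρ₂) = 0.4341/(1-0.4341) = 0.7671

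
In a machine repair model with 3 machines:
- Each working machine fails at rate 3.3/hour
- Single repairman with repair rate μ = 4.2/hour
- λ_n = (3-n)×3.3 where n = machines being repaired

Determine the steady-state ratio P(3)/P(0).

P(3)/P(0) = ∏_{i=0}^{3-1} λ_i/μ_{i+1}
= (3-0)×3.3/4.2 × (3-1)×3.3/4.2 × (3-2)×3.3/4.2
= 2.9103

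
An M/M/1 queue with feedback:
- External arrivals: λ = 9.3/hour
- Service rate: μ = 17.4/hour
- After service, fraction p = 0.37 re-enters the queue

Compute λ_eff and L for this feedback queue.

Effective arrival rate: λ_eff = λ/(1-p) = 9.3/(1-0.37) = 9.3/0.63 = 14.7619
ρ = λ_eff/μ = 14.7619/17.4 = 0.848385
L = ρ/(1-ρ) = 0.848385/(1-0.848385) = 5.5957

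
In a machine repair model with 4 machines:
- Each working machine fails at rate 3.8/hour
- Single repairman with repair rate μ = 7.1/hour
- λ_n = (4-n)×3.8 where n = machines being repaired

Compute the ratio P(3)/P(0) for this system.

P(3)/P(0) = ∏_{i=0}^{3-1} λ_i/μ_{i+1}
= (4-0)×3.8/7.1 × (4-1)×3.8/7.1 × (4-2)×3.8/7.1
= 3.6795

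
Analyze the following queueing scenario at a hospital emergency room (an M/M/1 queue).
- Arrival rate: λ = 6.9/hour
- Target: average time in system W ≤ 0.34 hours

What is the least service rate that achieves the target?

For M/M/1: W = 1/(μ-λ)
Need W ≤ 0.34, so 1/(μ-λ) ≤ 0.34
μ - λ ≥ 1/0.34 = 2.9412
μ ≥ 6.9 + 2.9412 = 9.8412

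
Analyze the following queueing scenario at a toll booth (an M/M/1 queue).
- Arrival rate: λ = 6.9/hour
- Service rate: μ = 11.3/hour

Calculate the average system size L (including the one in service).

ρ = λ/μ = 6.9/11.3 = 0.6106
For M/M/1: L = λ/(μ-λ)
L = 6.9/(11.3-6.9) = 6.9/4.40
L = 1.5682 vehicles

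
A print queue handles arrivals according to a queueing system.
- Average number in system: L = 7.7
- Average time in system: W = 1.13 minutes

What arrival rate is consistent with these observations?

Little's Law: L = λW, so λ = L/W
λ = 7.7/1.13 = 6.8142 jobs/minute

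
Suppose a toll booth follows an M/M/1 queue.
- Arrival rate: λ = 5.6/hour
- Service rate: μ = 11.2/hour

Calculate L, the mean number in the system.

ρ = λ/μ = 5.6/11.2 = 0.5000
For M/M/1: L = λ/(μ-λ)
L = 5.6/(11.2-5.6) = 5.6/5.60
L = 1.0000 vehicles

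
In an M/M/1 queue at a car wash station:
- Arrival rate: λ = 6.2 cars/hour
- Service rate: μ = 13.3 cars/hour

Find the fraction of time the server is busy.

Server utilization: ρ = λ/μ
ρ = 6.2/13.3 = 0.4662
The server is busy 46.62% of the time.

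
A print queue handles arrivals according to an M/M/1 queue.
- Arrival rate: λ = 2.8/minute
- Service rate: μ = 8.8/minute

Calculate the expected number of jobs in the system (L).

ρ = λ/μ = 2.8/8.8 = 0.3182
For M/M/1: L = λ/(μ-λ)
L = 2.8/(8.8-2.8) = 2.8/6.00
L = 0.4667 jobs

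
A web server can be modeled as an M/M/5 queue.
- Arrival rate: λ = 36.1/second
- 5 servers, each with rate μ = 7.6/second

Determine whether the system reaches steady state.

Stability requires ρ = λ/(cμ) < 1
ρ = 36.1/(5 × 7.6) = 36.1/38.00 = 0.9500
Since 0.9500 < 1, the system is STABLE.
The servers are busy 95.00% of the time.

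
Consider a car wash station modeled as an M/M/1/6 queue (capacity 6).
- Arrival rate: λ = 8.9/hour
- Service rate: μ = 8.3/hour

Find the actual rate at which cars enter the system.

ρ = λ/μ = 8.9/8.3 = 1.0723
P₀ = (1-ρ)/(1-ρ^(K+1)) = (1-1.0723)/(1-1.0723^7) = -0.07230/-0.6301 = 0.1147
P_K = P₀×ρ^K = 0.1147 × 1.0723^6 = 0.1147 × 1.5202 = 0.1744
λ_eff = λ(1-P_K) = 8.9 × (1 - 0.17443) = 8.9 × 0.82557 = 7.3476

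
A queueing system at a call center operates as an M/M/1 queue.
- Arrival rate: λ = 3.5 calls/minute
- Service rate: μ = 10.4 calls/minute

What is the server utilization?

Server utilization: ρ = λ/μ
ρ = 3.5/10.4 = 0.3365
The server is busy 33.65% of the time.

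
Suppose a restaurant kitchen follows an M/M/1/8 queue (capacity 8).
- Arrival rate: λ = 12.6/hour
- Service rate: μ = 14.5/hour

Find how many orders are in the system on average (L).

ρ = λ/μ = 12.6/14.5 = 0.86897
P₀ = (1-ρ)/(1-ρ^(K+1)) = (1-0.86897)/(1-0.86897^9) = 0.1310/0.7175 = 0.1826
P_K = P₀×ρ^K = 0.18262 × 0.86897^8 = 0.18262 × 0.32512 = 0.05937
L = ρ[1 - (K+1)ρ^K + Kρ^(K+1)] / [(1-ρ)(1-ρ^(K+1))]
L = 0.86897 × (1 - 9×0.32512 + 8×0.28252) / ((1 - 0.86897) × (1 - 0.28252)) = 3.0880 orders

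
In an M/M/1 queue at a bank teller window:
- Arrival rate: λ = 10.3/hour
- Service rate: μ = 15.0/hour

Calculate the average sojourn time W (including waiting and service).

First, compute utilization: ρ = λ/μ = 10.3/15.0 = 0.6867
For M/M/1: W = 1/(μ-λ)
W = 1/(15.0-10.3) = 1/4.70
W = 0.2128 hours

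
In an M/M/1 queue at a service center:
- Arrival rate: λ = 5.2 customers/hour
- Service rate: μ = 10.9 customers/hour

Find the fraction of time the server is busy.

Server utilization: ρ = λ/μ
ρ = 5.2/10.9 = 0.4771
The server is busy 47.71% of the time.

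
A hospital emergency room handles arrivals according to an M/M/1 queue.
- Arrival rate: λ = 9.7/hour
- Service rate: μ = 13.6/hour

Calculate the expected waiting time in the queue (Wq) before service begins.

First, compute utilization: ρ = λ/μ = 9.7/13.6 = 0.7132
For M/M/1: Wq = λ/(μ(μ-λ))
Wq = 9.7/(13.6 × (13.6-9.7))
Wq = 9.7/(13.6 × 3.90)
Wq = 0.1829 hours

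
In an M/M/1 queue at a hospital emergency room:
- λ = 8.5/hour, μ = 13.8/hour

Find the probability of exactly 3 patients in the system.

ρ = λ/μ = 8.5/13.8 = 0.61594
P(n) = (1-ρ)ρⁿ
P(3) = (1-0.61594) × 0.61594^3
P(3) = 0.38406 × 0.23368
P(3) = 0.08975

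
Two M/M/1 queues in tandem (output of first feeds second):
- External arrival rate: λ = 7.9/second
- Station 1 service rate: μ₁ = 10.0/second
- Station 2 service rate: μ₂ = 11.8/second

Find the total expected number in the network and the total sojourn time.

By Jackson's theorem, each station behaves as independent M/M/1.
Station 1: ρ₁ = 7.9/10.0 = 0.7900, L₁ = ρ₁/(1-ρ₁) = λ/(μ₁-λ) = 7.9/2.10 = 3.7619
Station 2: ρ₂ = 7.9/11.8 = 0.6695, L₂ = ρ₂/(1-ρ₂) = λ/(μ₂-λ) = 7.9/3.90 = 2.0256
Total: L = L₁ + L₂ = 3.7619 + 2.0256 = 5.7875
W = L/λ = 5.7875/7.9 = 0.7326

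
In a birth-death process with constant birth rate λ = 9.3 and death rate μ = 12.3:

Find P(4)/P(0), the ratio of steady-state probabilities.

For constant rates: P(n)/P(0) = (λ/μ)^n
P(4)/P(0) = (9.3/12.3)^4 = 0.7561^4 = 0.3268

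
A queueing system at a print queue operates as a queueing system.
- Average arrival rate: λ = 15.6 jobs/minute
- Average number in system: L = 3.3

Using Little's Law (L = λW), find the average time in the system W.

Little's Law: L = λW, so W = L/λ
W = 3.3/15.6 = 0.2115 minutes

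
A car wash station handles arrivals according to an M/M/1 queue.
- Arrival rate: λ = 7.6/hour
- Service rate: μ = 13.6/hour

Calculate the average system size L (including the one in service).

ρ = λ/μ = 7.6/13.6 = 0.5588
For M/M/1: L = λ/(μ-λ)
L = 7.6/(13.6-7.6) = 7.6/6.00
L = 1.2667 cars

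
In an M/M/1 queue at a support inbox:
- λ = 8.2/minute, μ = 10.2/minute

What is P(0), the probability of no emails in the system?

ρ = λ/μ = 8.2/10.2 = 0.8039
P(0) = 1 - ρ = 1 - 0.8039 = 0.1961
The server is idle 19.61% of the time.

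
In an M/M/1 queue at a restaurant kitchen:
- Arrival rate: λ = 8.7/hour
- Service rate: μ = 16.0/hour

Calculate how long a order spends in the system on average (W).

First, compute utilization: ρ = λ/μ = 8.7/16.0 = 0.5437
For M/M/1: W = 1/(μ-λ)
W = 1/(16.0-8.7) = 1/7.30
W = 0.1370 hours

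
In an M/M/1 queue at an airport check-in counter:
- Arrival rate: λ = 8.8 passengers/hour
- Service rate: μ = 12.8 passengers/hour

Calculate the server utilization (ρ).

Server utilization: ρ = λ/μ
ρ = 8.8/12.8 = 0.6875
The server is busy 68.75% of the time.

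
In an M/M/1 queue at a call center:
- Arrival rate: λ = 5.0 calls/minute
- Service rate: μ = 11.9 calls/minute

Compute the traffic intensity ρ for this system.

Server utilization: ρ = λ/μ
ρ = 5.0/11.9 = 0.4202
The server is busy 42.02% of the time.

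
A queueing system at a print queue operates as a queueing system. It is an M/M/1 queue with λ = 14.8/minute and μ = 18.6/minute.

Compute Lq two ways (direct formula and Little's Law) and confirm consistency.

Method 1 (direct): Lq = λ²/(μ(μ-λ)) = 219.04/(18.6 × 3.80) = 3.0990

Method 2 (Little's Law):
W = 1/(μ-λ) = 1/3.80 = 0.263158
Wq = W - 1/μ = 0.263158 - 0.0537634 = 0.20939
Lq = λWq = 14.8 × 0.20939 = 3.0990 ✔ (matches Method 1)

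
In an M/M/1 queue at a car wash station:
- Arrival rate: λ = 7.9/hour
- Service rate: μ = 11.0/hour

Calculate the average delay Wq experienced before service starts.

First, compute utilization: ρ = λ/μ = 7.9/11.0 = 0.7182
For M/M/1: Wq = λ/(μ(μ-λ))
Wq = 7.9/(11.0 × (11.0-7.9))
Wq = 7.9/(11.0 × 3.10)
Wq = 0.2317 hours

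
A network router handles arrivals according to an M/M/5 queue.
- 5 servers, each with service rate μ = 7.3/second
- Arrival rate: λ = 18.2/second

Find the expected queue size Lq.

Traffic intensity: ρ = λ/(cμ) = 18.2/(5×7.3) = 0.4986
Since ρ = 0.4986 < 1, system is stable.
Offered load a = λ/μ = cρ = 18.2/7.3 = 2.4932
P₀ = [ Σₙ₌₀^4 aⁿ/n! + a^5/(5!(1-ρ)) ]⁻¹
Σ = a^0/0! + a^1/1! + a^2/2! + a^3/3! + a^4/4! = 1.0000 + 2.4932 + 3.1079 + 2.5828 + 1.6098 = 10.7937
a^5/(5!(1-ρ)) = 96.3258/(120 × 0.50137) = 1.6010
P₀ = 1/(10.7937 + 1.6010) = 0.08068
Lq = P₀·a^5·ρ / (5!(1-ρ)²) = 0.080679 × 96.3258 × 0.49863 / (120 × 0.25137) = 0.1285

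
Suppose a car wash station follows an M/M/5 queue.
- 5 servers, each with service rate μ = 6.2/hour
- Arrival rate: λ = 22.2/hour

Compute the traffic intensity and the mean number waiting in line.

Traffic intensity: ρ = λ/(cμ) = 22.2/(5×6.2) = 0.7161
Since ρ = 0.7161 < 1, system is stable.
Offered load a = λ/μ = cρ = 22.2/6.2 = 3.5806
P₀ = [ Σₙ₌₀^4 aⁿ/n! + a^5/(5!(1-ρ)) ]⁻¹
Σ = a^0/0! + a^1/1! + a^2/2! + a^3/3! + a^4/4! = 1.0000 + 3.5806 + 6.4105 + 7.6513 + 6.8491 = 25.4915
a^5/(5!(1-ρ)) = 588.5813/(120 × 0.283871) = 17.2784
P₀ = 1/(25.4915 + 17.2784) = 0.02338
Lq = P₀·a^5·ρ / (5!(1-ρ)²) = 0.02338 × 588.5813 × 0.7161 / (120 × 0.08058) = 1.0191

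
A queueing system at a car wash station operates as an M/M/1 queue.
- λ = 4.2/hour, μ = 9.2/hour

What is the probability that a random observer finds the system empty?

ρ = λ/μ = 4.2/9.2 = 0.4565
P(0) = 1 - ρ = 1 - 0.4565 = 0.5435
The server is idle 54.35% of the time.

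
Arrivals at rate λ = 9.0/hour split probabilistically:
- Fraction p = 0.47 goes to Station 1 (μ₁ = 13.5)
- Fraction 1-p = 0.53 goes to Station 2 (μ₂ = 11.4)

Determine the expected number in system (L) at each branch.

Effective rates: λ₁ = 9.0×0.47 = 4.23, λ₂ = 9.0×0.53 = 4.77
Station 1: ρ₁ = 4.23/13.5 = 0.31333, L₁ = ρ₁/(1-ρ₁) = 0.31333/(1-0.31333) = 0.4563
Station 2: ρ₂ = 4.77/11.4 = 0.41842, L₂ = ρ₂/(1-ρ₂) = 0.41842/(1-0.41842) = 0.7195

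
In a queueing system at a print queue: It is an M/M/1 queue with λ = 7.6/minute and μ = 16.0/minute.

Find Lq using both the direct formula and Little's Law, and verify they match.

Method 1 (direct): Lq = λ²/(μ(μ-λ)) = 57.76/(16.0 × 8.40) = 0.4298

Method 2 (Little's Law):
W = 1/(μ-λ) = 1/8.40 = 0.11905
Wq = W - 1/μ = 0.11905 - 0.062500 = 0.05655
Lq = λWq = 7.6 × 0.05655 = 0.4298 ✔ (matches Method 1)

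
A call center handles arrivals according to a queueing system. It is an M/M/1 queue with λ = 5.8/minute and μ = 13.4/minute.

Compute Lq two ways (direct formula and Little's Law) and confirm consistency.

Method 1 (direct): Lq = λ²/(μ(μ-λ)) = 33.64/(13.4 × 7.60) = 0.3303

Method 2 (Little's Law):
W = 1/(μ-λ) = 1/7.60 = 0.13158
Wq = W - 1/μ = 0.13158 - 0.074627 = 0.05695
Lq = λWq = 5.8 × 0.05695 = 0.3303 ✔ (matches Method 1)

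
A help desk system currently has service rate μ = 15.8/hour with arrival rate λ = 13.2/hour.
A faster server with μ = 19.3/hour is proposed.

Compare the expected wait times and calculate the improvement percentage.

System 1: ρ₁ = 13.2/15.8 = 0.8354, W₁ = 1/(15.8-13.2) = 0.3846
System 2: ρ₂ = 13.2/19.3 = 0.6839, W₂ = 1/(19.3-13.2) = 0.1639
Improvement: (W₁-W₂)/W₁ = (0.3846-0.1639)/0.3846 = 57.38%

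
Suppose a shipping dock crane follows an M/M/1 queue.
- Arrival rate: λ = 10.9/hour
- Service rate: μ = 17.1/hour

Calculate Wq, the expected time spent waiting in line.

First, compute utilization: ρ = λ/μ = 10.9/17.1 = 0.6374
For M/M/1: Wq = λ/(μ(μ-λ))
Wq = 10.9/(17.1 × (17.1-10.9))
Wq = 10.9/(17.1 × 6.20)
Wq = 0.1028 hours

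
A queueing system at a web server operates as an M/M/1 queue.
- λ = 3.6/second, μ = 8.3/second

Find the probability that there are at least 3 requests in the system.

ρ = λ/μ = 3.6/8.3 = 0.433735
P(N ≥ n) = ρⁿ
P(N ≥ 3) = 0.433735^3
P(N ≥ 3) = 0.08160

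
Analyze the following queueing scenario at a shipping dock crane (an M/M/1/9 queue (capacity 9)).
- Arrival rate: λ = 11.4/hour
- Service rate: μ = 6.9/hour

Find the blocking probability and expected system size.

ρ = λ/μ = 11.4/6.9 = 1.65217
P₀ = (1-ρ)/(1-ρ^(K+1)) = (1-1.65217)/(1-1.65217^10) = -0.6522/-150.5470 = 0.004332
P_K = P₀×ρ^K = 0.004332 × 1.65217^9 = 0.004332 × 91.7260 = 0.3974
Blocking probability P_9 = 0.3974 (39.74%)
L = ρ[1 - (K+1)ρ^K + Kρ^(K+1)] / [(1-ρ)(1-ρ^(K+1))]
L = 1.65217 × (1 - 10×91.7260 + 9×151.5470) / ((1 - 1.65217) × (1 - 151.5470)) = 7.5331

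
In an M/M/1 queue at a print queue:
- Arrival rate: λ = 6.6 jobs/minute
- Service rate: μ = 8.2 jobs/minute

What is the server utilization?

Server utilization: ρ = λ/μ
ρ = 6.6/8.2 = 0.8049
The server is busy 80.49% of the time.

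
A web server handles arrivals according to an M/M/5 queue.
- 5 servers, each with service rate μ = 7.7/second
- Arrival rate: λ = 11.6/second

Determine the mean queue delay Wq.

Traffic intensity: ρ = λ/(cμ) = 11.6/(5×7.7) = 0.3013
Since ρ = 0.3013 < 1, system is stable.
Offered load a = λ/μ = cρ = 11.6/7.7 = 1.5065
P₀ = [ Σₙ₌₀^4 aⁿ/n! + a^5/(5!(1-ρ)) ]⁻¹
Σ = a^0/0! + a^1/1! + a^2/2! + a^3/3! + a^4/4! = 1.0000 + 1.5065 + 1.1348 + 0.5698 + 0.2146 = 4.4257
a^5/(5!(1-ρ)) = 7.7595/(120 × 0.6987) = 0.09255
P₀ = 1/(4.4257 + 0.09255) = 0.2213
Lq = P₀·a^5·ρ / (5!(1-ρ)²) = 0.22132 × 7.7595 × 0.30130 / (120 × 0.48818) = 0.008833
Wq = Lq/λ = 0.0088328/11.6 = 0.0007614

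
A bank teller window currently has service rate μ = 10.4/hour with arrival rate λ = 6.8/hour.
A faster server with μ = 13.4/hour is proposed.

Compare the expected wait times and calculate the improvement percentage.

System 1: ρ₁ = 6.8/10.4 = 0.6538, W₁ = 1/(10.4-6.8) = 0.27778
System 2: ρ₂ = 6.8/13.4 = 0.5075, W₂ = 1/(13.4-6.8) = 0.15152
Improvement: (W₁-W₂)/W₁ = (0.27778-0.15152)/0.27778 = 45.45%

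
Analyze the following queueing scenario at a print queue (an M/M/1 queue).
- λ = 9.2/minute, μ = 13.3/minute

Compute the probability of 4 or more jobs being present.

ρ = λ/μ = 9.2/13.3 = 0.69173
P(N ≥ n) = ρⁿ
P(N ≥ 4) = 0.69173^4
P(N ≥ 4) = 0.2290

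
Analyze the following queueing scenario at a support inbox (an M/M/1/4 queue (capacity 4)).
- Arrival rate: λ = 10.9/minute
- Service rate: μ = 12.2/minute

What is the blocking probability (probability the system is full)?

ρ = λ/μ = 10.9/12.2 = 0.89344
P₀ = (1-ρ)/(1-ρ^(K+1)) = (1-0.89344)/(1-0.89344^5) = 0.10656/0.43072 = 0.2474
P_K = P₀×ρ^K = 0.2474 × 0.89344^4 = 0.2474 × 0.6372 = 0.1576
Blocking probability = 15.76%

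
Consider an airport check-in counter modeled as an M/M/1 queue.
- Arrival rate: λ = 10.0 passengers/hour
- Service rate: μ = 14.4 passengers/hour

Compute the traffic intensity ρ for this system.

Server utilization: ρ = λ/μ
ρ = 10.0/14.4 = 0.6944
The server is busy 69.44% of the time.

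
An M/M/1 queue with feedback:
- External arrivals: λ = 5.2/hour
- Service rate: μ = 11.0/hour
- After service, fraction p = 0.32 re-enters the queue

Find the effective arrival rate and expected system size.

Effective arrival rate: λ_eff = λ/(1-p) = 5.2/(1-0.32) = 5.2/0.68 = 7.6471
ρ = λ_eff/μ = 7.6471/11.0 = 0.69519
L = ρ/(1-ρ) = 0.69519/(1-0.69519) = 2.2807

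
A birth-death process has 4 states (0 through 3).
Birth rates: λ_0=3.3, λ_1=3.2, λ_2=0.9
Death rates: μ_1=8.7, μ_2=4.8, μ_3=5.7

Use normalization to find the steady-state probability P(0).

Ratios P(n)/P(0) = (λ₀···λₙ₋₁)/(μ₁···μₙ):
P(1)/P(0) = (3.3)/(8.7) = 0.37931
P(2)/P(0) = (3.3×3.2)/(8.7×4.8) = 0.25287
P(3)/P(0) = (3.3×3.2×0.9)/(8.7×4.8×5.7) = 0.039927

Normalization: ∑ P(n) = 1
P(0) × (1.0000 + 0.37931 + 0.25287 + 0.039927) = 1
P(0) × 1.67211 = 1
P(0) = 1/1.67211 = 0.5980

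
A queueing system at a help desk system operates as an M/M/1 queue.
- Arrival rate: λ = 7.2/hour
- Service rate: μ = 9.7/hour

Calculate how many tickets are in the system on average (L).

ρ = λ/μ = 7.2/9.7 = 0.7423
For M/M/1: L = λ/(μ-λ)
L = 7.2/(9.7-7.2) = 7.2/2.50
L = 2.8800 tickets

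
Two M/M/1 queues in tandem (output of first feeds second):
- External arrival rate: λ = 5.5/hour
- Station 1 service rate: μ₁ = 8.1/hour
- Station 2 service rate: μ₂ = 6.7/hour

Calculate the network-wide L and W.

By Jackson's theorem, each station behaves as independent M/M/1.
Station 1: ρ₁ = 5.5/8.1 = 0.6790, L₁ = ρ₁/(1-ρ₁) = λ/(μ₁-λ) = 5.5/2.60 = 2.1154
Station 2: ρ₂ = 5.5/6.7 = 0.8209, L₂ = ρ₂/(1-ρ₂) = λ/(μ₂-λ) = 5.5/1.20 = 4.5833
Total: L = L₁ + L₂ = 2.1154 + 4.5833 = 6.6987
W = L/λ = 6.6987/5.5 = 1.2179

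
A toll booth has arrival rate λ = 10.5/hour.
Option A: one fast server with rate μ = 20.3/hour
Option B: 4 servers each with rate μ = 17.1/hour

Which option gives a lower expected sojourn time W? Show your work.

Option A: single server μ = 20.3 (M/M/1)
  ρ_A = 10.5/20.3 = 0.5172
  W_A = 1/(μ-λ) = 1/(20.3-10.5) = 1/9.80 = 0.1020

Option B: 4 servers μ = 17.1 (M/M/4)
  ρ_B = λ/(cμ) = 10.5/(4×17.1) = 0.1535
  Offered load a = λ/μ = cρ = 10.5/17.1 = 0.6140
  P₀ = [ Σₙ₌₀^3 aⁿ/n! + a^4/(4!(1-ρ)) ]⁻¹
  Σ = a^0/0! + a^1/1! + a^2/2! + a^3/3! = 1.0000 + 0.6140 + 0.1885 + 0.03859 = 1.8411
  a^4/(4!(1-ρ)) = 0.142158/(24 × 0.846491) = 0.006997
  P₀ = 1/(1.8411 + 0.006997) = 0.5411
  Lq = P₀·a^4·ρ / (4!(1-ρ)²) = 0.54109 × 0.14216 × 0.15351 / (24 × 0.71655) = 0.0006866
  Wq_B = Lq/λ = 0.000686618/10.5 = 0.0000653922
  W_B = Wq_B + 1/μ = 0.0000653922 + 0.0584795 = 0.05854

Since W_B = 0.05854 < W_A = 0.1020, Option B (multiple servers) has the shorter time in system.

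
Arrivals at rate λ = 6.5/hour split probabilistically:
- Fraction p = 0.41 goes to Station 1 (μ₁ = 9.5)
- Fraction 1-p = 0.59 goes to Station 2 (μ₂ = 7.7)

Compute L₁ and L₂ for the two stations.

Effective rates: λ₁ = 6.5×0.41 = 2.665, λ₂ = 6.5×0.59 = 3.835
Station 1: ρ₁ = 2.665/9.5 = 0.2805, L₁ = ρ₁/(1-ρ₁) = 0.2805/(1-0.2805) = 0.3899
Station 2: ρ₂ = 3.835/7.7 = 0.49805, L₂ = ρ₂/(1-ρ₂) = 0.49805/(1-0.49805) = 0.9922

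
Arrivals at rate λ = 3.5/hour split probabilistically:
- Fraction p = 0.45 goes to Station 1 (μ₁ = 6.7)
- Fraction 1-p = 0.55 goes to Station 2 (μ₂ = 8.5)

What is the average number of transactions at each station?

Effective rates: λ₁ = 3.5×0.45 = 1.575, λ₂ = 3.5×0.55 = 1.925
Station 1: ρ₁ = 1.575/6.7 = 0.23507, L₁ = ρ₁/(1-ρ₁) = 0.23507/(1-0.23507) = 0.3073
Station 2: ρ₂ = 1.925/8.5 = 0.2265, L₂ = ρ₂/(1-ρ₂) = 0.2265/(1-0.2265) = 0.2928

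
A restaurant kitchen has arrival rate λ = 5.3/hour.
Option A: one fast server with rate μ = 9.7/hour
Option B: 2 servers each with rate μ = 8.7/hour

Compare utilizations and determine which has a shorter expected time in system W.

Option A: single server μ = 9.7 (M/M/1)
  ρ_A = 5.3/9.7 = 0.5464
  W_A = 1/(μ-λ) = 1/(9.7-5.3) = 1/4.40 = 0.2273

Option B: 2 servers μ = 8.7 (M/M/2)
  ρ_B = λ/(cμ) = 5.3/(2×8.7) = 0.3046
  Offered load a = λ/μ = cρ = 5.3/8.7 = 0.6092
  P₀ = [ Σₙ₌₀^1 aⁿ/n! + a^2/(2!(1-ρ)) ]⁻¹
  Σ = a^0/0! + a^1/1! = 1.0000 + 0.6092 = 1.6092
  a^2/(2!(1-ρ)) = 0.3711/(2 × 0.6954) = 0.2668
  P₀ = 1/(1.6092 + 0.2668) = 0.5330
  Lq = P₀·a^2·ρ / (2!(1-ρ)²) = 0.53304 × 0.37112 × 0.30460 / (2 × 0.48358) = 0.06230
  Wq_B = Lq/λ = 0.06230/5.3 = 0.01175
  W_B = Wq_B + 1/μ = 0.01175 + 0.1149 = 0.1267

Since W_B = 0.1267 < W_A = 0.2273, Option B (multiple servers) has the shorter time in system.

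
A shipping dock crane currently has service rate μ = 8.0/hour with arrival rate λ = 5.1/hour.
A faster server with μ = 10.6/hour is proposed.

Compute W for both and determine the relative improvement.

System 1: ρ₁ = 5.1/8.0 = 0.6375, W₁ = 1/(8.0-5.1) = 0.3448
System 2: ρ₂ = 5.1/10.6 = 0.4811, W₂ = 1/(10.6-5.1) = 0.1818
Improvement: (W₁-W₂)/W₁ = (0.3448-0.1818)/0.3448 = 47.27%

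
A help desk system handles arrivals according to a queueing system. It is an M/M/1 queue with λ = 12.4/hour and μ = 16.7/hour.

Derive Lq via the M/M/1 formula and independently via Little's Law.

Method 1 (direct): Lq = λ²/(μ(μ-λ)) = 153.76/(16.7 × 4.30) = 2.1412

Method 2 (Little's Law):
W = 1/(μ-λ) = 1/4.30 = 0.23256
Wq = W - 1/μ = 0.23256 - 0.059880 = 0.17268
Lq = λWq = 12.4 × 0.17268 = 2.1412 ✔ (matches Method 1)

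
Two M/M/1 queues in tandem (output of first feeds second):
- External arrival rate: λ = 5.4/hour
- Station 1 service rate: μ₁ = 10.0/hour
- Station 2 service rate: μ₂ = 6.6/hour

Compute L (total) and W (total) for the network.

By Jackson's theorem, each station behaves as independent M/M/1.
Station 1: ρ₁ = 5.4/10.0 = 0.5400, L₁ = ρ₁/(1-ρ₁) = λ/(μ₁-λ) = 5.4/4.60 = 1.1739
Station 2: ρ₂ = 5.4/6.6 = 0.8182, L₂ = ρ₂/(1-ρ₂) = λ/(μ₂-λ) = 5.4/1.20 = 4.5000
Total: L = L₁ + L₂ = 1.1739 + 4.5000 = 5.6739
W = L/λ = 5.6739/5.4 = 1.0507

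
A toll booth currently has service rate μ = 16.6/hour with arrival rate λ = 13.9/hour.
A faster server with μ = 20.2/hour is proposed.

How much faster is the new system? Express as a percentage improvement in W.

System 1: ρ₁ = 13.9/16.6 = 0.8373, W₁ = 1/(16.6-13.9) = 0.37037
System 2: ρ₂ = 13.9/20.2 = 0.6881, W₂ = 1/(20.2-13.9) = 0.15873
Improvement: (W₁-W₂)/W₁ = (0.37037-0.15873)/0.37037 = 57.14%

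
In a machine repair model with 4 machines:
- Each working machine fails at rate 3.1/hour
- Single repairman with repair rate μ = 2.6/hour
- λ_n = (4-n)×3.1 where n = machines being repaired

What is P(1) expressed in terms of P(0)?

P(1)/P(0) = ∏_{i=0}^{1-1} λ_i/μ_{i+1}
= (4-0)×3.1/2.6
= 4.7692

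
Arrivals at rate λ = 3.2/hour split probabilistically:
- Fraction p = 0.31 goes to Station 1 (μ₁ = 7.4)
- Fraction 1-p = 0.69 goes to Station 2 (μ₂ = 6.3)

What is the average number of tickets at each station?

Effective rates: λ₁ = 3.2×0.31 = 0.992, λ₂ = 3.2×0.69 = 2.208
Station 1: ρ₁ = 0.992/7.4 = 0.13405, L₁ = ρ₁/(1-ρ₁) = 0.13405/(1-0.13405) = 0.1548
Station 2: ρ₂ = 2.208/6.3 = 0.3505, L₂ = ρ₂/(1-ρ₂) = 0.3505/(1-0.3505) = 0.5396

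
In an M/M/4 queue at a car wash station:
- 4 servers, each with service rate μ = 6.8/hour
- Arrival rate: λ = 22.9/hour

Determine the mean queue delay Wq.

Traffic intensity: ρ = λ/(cμ) = 22.9/(4×6.8) = 0.8419
Since ρ = 0.8419 < 1, system is stable.
Offered load a = λ/μ = cρ = 22.9/6.8 = 3.3676
P₀ = [ Σₙ₌₀^3 aⁿ/n! + a^4/(4!(1-ρ)) ]⁻¹
Σ = a^0/0! + a^1/1! + a^2/2! + a^3/3! = 1.00000 + 3.36765 + 5.67052 + 6.36544 = 16.4036
a^4/(4!(1-ρ)) = 128.6193/(24 × 0.158088) = 33.8997
P₀ = 1/(16.4036 + 33.8997) = 0.01988
Lq = P₀·a^4·ρ / (4!(1-ρ)²) = 0.0198794 × 128.6193 × 0.841912 / (24 × 0.0249919) = 3.5889
Wq = Lq/λ = 3.5889/22.9 = 0.1567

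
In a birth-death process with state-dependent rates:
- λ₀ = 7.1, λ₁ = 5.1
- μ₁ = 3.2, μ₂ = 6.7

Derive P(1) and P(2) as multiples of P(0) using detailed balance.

Balance equations:
State 0: λ₀P₀ = μ₁P₁ → P₁ = (λ₀/μ₁)P₀ = (7.1/3.2)P₀ = 2.2187P₀
State 1: P₂ = (λ₀λ₁)/(μ₁μ₂)P₀ = (7.1×5.1)/(3.2×6.7)P₀ = 1.6889P₀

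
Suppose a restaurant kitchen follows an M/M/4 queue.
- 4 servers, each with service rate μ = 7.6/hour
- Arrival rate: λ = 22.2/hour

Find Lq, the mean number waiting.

Traffic intensity: ρ = λ/(cμ) = 22.2/(4×7.6) = 0.7303
Since ρ = 0.7303 < 1, system is stable.
Offered load a = λ/μ = cρ = 22.2/7.6 = 2.9211
P₀ = [ Σₙ₌₀^3 aⁿ/n! + a^4/(4!(1-ρ)) ]⁻¹
Σ = a^0/0! + a^1/1! + a^2/2! + a^3/3! = 1.00000 + 2.92105 + 4.26627 + 4.15400 = 12.3413
a^4/(4!(1-ρ)) = 72.8044/(24 × 0.269737) = 11.2462
P₀ = 1/(12.3413 + 11.2462) = 0.04240
Lq = P₀·a^4·ρ / (4!(1-ρ)²) = 0.042395 × 72.8044 × 0.73026 / (24 × 0.072758) = 1.2908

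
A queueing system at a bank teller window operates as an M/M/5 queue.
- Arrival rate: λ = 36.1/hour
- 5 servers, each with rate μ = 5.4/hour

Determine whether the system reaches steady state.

Stability requires ρ = λ/(cμ) < 1
ρ = 36.1/(5 × 5.4) = 36.1/27.00 = 1.3370
Since 1.3370 ≥ 1, the system is UNSTABLE.
Need c > λ/μ = 36.1/5.4 = 6.69.
Minimum servers needed: c = 7.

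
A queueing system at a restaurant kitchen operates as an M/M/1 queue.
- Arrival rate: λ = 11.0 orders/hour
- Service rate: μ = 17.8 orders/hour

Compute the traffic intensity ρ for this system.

Server utilization: ρ = λ/μ
ρ = 11.0/17.8 = 0.6180
The server is busy 61.80% of the time.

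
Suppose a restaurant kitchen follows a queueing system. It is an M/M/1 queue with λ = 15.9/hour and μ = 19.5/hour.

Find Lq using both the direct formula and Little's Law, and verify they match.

Method 1 (direct): Lq = λ²/(μ(μ-λ)) = 252.81/(19.5 × 3.60) = 3.6013

Method 2 (Little's Law):
W = 1/(μ-λ) = 1/3.60 = 0.277778
Wq = W - 1/μ = 0.277778 - 0.0512821 = 0.226496
Lq = λWq = 15.9 × 0.226496 = 3.6013 ✔ (matches Method 1)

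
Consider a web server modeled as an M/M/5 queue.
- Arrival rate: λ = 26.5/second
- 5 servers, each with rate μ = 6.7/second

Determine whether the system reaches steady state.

Stability requires ρ = λ/(cμ) < 1
ρ = 26.5/(5 × 6.7) = 26.5/33.50 = 0.7910
Since 0.7910 < 1, the system is STABLE.
The servers are busy 79.10% of the time.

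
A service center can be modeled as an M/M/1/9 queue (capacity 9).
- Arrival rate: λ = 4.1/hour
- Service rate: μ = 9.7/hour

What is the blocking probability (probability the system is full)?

ρ = λ/μ = 4.1/9.7 = 0.42268
P₀ = (1-ρ)/(1-ρ^(K+1)) = (1-0.42268)/(1-0.42268^10) = 0.5773/0.9998 = 0.5774
P_K = P₀×ρ^K = 0.57743 × 0.42268^9 = 0.57743 × 0.00043063 = 0.0002487
Blocking probability = 0.02487%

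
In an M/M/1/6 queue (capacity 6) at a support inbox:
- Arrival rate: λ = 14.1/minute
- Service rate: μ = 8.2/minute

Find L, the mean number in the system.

ρ = λ/μ = 14.1/8.2 = 1.7195
P₀ = (1-ρ)/(1-ρ^(K+1)) = (1-1.7195)/(1-1.7195^7) = -0.7195/-43.4442 = 0.01656
P_K = P₀×ρ^K = 0.016561 × 1.7195^6 = 0.016561 × 25.8472 = 0.4281
L = ρ[1 - (K+1)ρ^K + Kρ^(K+1)] / [(1-ρ)(1-ρ^(K+1))]
L = 1.7195 × (1 - 7×25.8472 + 6×44.4442) / ((1 - 1.7195) × (1 - 44.4442)) = 4.7713 emails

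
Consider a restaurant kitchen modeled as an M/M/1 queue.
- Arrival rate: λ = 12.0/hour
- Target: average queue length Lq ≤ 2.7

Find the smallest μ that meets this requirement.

For M/M/1: Lq = λ²/(μ(μ-λ))
Need Lq ≤ 2.7, i.e. μ(μ-λ) ≥ λ²/2.7
μ² - 12.0μ - 144.00/2.7 ≥ 0  →  μ² - 12.0μ - 53.33333 ≥ 0
Quadratic formula (positive root): μ = [λ + √(λ² + 4×53.33333)]/2
Discriminant: 144.00 + 4×53.33333 = 357.3333, √357.3333 = 18.90326
μ ≥ (12.0 + 18.90326)/2 = 15.4516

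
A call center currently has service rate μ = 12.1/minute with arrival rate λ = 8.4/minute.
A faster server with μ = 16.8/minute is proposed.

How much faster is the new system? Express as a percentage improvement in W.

System 1: ρ₁ = 8.4/12.1 = 0.6942, W₁ = 1/(12.1-8.4) = 0.27027
System 2: ρ₂ = 8.4/16.8 = 0.5000, W₂ = 1/(16.8-8.4) = 0.11905
Improvement: (W₁-W₂)/W₁ = (0.27027-0.11905)/0.27027 = 55.95%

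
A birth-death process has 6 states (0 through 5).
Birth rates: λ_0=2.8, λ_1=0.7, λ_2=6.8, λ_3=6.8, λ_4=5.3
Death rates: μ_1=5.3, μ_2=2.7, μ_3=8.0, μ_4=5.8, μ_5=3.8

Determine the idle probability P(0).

Ratios P(n)/P(0) = (λ₀···λₙ₋₁)/(μ₁···μₙ):
P(1)/P(0) = (2.8)/(5.3) = 0.528302
P(2)/P(0) = (2.8×0.7)/(5.3×2.7) = 0.136967
P(3)/P(0) = (2.8×0.7×6.8)/(5.3×2.7×8.0) = 0.116422
P(4)/P(0) = (2.8×0.7×6.8×6.8)/(5.3×2.7×8.0×5.8) = 0.136495
P(5)/P(0) = (2.8×0.7×6.8×6.8×5.3)/(5.3×2.7×8.0×5.8×3.8) = 0.190374

Normalization: ∑ P(n) = 1
P(0) × (1.00000 + 0.528302 + 0.136967 + 0.116422 + 0.136495 + 0.190374) = 1
P(0) × 2.10856 = 1
P(0) = 1/2.10856 = 0.4743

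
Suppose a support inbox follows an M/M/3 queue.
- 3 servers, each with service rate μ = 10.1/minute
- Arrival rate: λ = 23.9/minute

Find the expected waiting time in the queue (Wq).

Traffic intensity: ρ = λ/(cμ) = 23.9/(3×10.1) = 0.7888
Since ρ = 0.7888 < 1, system is stable.
Offered load a = λ/μ = cρ = 23.9/10.1 = 2.3663
P₀ = [ Σₙ₌₀^2 aⁿ/n! + a^3/(3!(1-ρ)) ]⁻¹
Σ = a^0/0! + a^1/1! + a^2/2! = 1.0000 + 2.3663 + 2.7998 = 6.1661
a^3/(3!(1-ρ)) = 13.2504/(6 × 0.21122) = 10.4554
P₀ = 1/(6.1661 + 10.4554) = 0.06016
Lq = P₀·a^3·ρ / (3!(1-ρ)²) = 0.060163 × 13.2504 × 0.78878 / (6 × 0.044614) = 2.3490
Wq = Lq/λ = 2.34903/23.9 = 0.09829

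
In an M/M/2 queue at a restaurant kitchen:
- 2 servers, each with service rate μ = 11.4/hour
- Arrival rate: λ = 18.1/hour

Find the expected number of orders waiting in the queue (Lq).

Traffic intensity: ρ = λ/(cμ) = 18.1/(2×11.4) = 0.7939
Since ρ = 0.7939 < 1, system is stable.
Offered load a = λ/μ = cρ = 18.1/11.4 = 1.5877
P₀ = [ Σₙ₌₀^1 aⁿ/n! + a^2/(2!(1-ρ)) ]⁻¹
Σ = a^0/0! + a^1/1! = 1.0000 + 1.5877 = 2.5877
a^2/(2!(1-ρ)) = 2.52085/(2 × 0.206140) = 6.1144
P₀ = 1/(2.5877 + 6.1144) = 0.1149
Lq = P₀·a^2·ρ / (2!(1-ρ)²) = 0.114914 × 2.52085 × 0.793860 / (2 × 0.0424938) = 2.7059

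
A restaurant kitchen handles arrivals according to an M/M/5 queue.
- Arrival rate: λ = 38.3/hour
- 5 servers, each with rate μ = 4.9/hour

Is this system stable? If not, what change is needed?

Stability requires ρ = λ/(cμ) < 1
ρ = 38.3/(5 × 4.9) = 38.3/24.50 = 1.5633
Since 1.5633 ≥ 1, the system is UNSTABLE.
Need c > λ/μ = 38.3/4.9 = 7.82.
Minimum servers needed: c = 8.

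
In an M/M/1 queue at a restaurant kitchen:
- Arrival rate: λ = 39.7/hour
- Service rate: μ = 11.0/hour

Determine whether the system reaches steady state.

Stability requires ρ = λ/(cμ) < 1
ρ = 39.7/(1 × 11.0) = 39.7/11.00 = 3.6091
Since 3.6091 ≥ 1, the system is UNSTABLE.
Queue grows without bound. Need μ > λ = 39.7.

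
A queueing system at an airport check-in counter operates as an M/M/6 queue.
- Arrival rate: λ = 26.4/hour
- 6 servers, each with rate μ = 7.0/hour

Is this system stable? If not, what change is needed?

Stability requires ρ = λ/(cμ) < 1
ρ = 26.4/(6 × 7.0) = 26.4/42.00 = 0.6286
Since 0.6286 < 1, the system is STABLE.
The servers are busy 62.86% of the time.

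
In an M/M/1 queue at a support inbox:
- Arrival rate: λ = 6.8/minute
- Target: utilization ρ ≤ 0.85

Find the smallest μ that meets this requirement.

ρ = λ/μ, so μ = λ/ρ
μ ≥ 6.8/0.85 = 8.0000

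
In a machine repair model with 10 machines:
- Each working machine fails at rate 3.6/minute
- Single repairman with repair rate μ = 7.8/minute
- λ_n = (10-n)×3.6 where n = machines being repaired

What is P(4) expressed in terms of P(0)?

P(4)/P(0) = ∏_{i=0}^{4-1} λ_i/μ_{i+1}
= (10-0)×3.6/7.8 × (10-1)×3.6/7.8 × (10-2)×3.6/7.8 × (10-3)×3.6/7.8
= 228.6979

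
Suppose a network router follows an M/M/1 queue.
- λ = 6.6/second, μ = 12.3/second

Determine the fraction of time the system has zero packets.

ρ = λ/μ = 6.6/12.3 = 0.5366
P(0) = 1 - ρ = 1 - 0.5366 = 0.4634
The server is idle 46.34% of the time.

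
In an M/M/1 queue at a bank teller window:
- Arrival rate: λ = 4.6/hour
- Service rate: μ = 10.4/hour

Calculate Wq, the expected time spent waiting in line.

First, compute utilization: ρ = λ/μ = 4.6/10.4 = 0.4423
For M/M/1: Wq = λ/(μ(μ-λ))
Wq = 4.6/(10.4 × (10.4-4.6))
Wq = 4.6/(10.4 × 5.80)
Wq = 0.07626 hours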